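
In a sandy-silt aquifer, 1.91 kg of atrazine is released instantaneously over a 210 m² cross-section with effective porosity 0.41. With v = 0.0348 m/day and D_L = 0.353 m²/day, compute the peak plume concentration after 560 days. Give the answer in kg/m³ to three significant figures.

The peak of an instantaneous 1D plume sits at x = vt; there the Gaussian factor is 1 and C_max = M/(n_e·A·√(4πDt)), where n_e·A is the pore area the mass is dissolved in.
√(4πDt) = √(4π × 0.353 × 560) = 49.84 m, so C_max = 1.91/(0.41 × 210 × 49.84) = 0.000445 kg/m³.

0.000445 kg/m³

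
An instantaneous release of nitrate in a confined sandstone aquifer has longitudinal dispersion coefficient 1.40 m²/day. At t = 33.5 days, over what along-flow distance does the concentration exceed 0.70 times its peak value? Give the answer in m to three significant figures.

The plume is Gaussian with σ = √(2Dt) = √(2 × 1.40 × 33.5) = 9.685 m.
C/C_peak = exp(−Δx²/(2σ²)) = 0.70 ⇒ Δx = σ·√(−2 ln 0.70) = 9.685 × 0.8446 = 8.180 m.
Width = 2Δx = 16.4 m.

16.4 m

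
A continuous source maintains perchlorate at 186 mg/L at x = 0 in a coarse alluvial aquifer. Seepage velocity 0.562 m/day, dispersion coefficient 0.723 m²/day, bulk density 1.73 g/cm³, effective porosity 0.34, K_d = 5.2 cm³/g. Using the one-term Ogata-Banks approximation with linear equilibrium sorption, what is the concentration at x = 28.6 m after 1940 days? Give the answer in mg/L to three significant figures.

Retardation factor R = 1 + ρ_b·K_d/n = 1 + 1.73 × 5.2/0.34 = 27.46.
Sorption retards both mechanisms: v_R = v/R = 0.02047 m/day, D_R = D/R = 0.02633 m²/day.
v_R·t = 0.02047 × 1940 = 39.7118 m; 2√(D_R t) = 14.29 m; argument = (28.6 − 39.7118)/14.29 = -0.7776.
C = C₀ × ½·erfc(-0.7776) = 186 × 0.8643 = 161 mg/L.

161 mg/L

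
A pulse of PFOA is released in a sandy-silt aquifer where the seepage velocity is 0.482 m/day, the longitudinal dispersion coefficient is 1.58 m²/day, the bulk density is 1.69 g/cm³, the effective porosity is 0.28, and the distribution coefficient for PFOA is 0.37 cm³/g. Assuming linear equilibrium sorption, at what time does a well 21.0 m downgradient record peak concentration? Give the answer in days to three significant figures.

Retardation factor R = 1 + ρ_b·K_d/n = 1 + 1.69 × 0.37/0.28 = 3.233.
Sorption retards both mechanisms: v_R = v/R = 0.1491 m/day, D_R = D/R = 0.4887 m²/day.
Peak time from v_R²t² + 2D_R t − x² = 0: t = (√(D_R² + v_R²x²) − D_R)/v_R².
√(D_R² + v_R²x²) = √(0.4887² + 0.1491² × 21.0²) = 3.169; v_R² = 0.02223.
t = (3.169 − 0.4887)/0.02223 = 121 days.

121 days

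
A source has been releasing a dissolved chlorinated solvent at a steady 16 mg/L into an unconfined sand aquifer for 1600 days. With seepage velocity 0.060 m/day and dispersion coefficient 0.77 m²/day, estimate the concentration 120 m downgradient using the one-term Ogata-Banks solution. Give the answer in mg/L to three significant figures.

5.03 mg/L

For a continuous step input, C/C₀ ≈ ½·erfc((x−vt)/(2√(Dt))).
vt = 0.060 × 1600 = 96 m and 2√(Dt) = 2√(0.77 × 1600) = 70.20 m.
Argument (x−vt)/(2√(Dt)) = (120 − 96)/70.20 = 0.3419; ½·erfc(0.3419) = 0.3144.
C = 16 × 0.3144 = 5.03 mg/L.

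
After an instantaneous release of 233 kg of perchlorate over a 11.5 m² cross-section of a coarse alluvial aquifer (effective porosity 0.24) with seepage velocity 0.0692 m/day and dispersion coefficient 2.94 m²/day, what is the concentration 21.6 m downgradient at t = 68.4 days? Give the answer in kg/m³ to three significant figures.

1.18 kg/m³

For an instantaneous plane source, C(x,t) = M/(n_e·A·√(4πDt)) · exp(−(x−vt)²/(4Dt)), with n_e·A the pore (flow) area.
Plume center vt = 0.0692 × 68.4 = 4.73328 m, so the well at 21.6 m is 16.86672 m downgradient of the peak.
√(4πDt) = 50.27 m, giving peak height M/(n_e·A·√(4πDt)) = 233/(0.24 × 11.5 × 50.27) = 1.679 kg/m³.
(x−vt)²/(4Dt) = (16.86672)²/(4 × 2.94 × 68.4) = 0.3537; exp(−0.3537) = 0.7021.
C = 1.679 × 0.7021 = 1.18 kg/m³.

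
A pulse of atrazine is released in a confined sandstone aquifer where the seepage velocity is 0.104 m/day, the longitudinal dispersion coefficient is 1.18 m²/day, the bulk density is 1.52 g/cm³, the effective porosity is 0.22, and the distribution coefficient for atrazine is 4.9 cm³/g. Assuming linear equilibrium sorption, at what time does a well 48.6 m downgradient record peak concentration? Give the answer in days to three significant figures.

Retardation factor R = 1 + ρ_b·K_d/n = 1 + 1.52 × 4.9/0.22 = 34.85.
Sorption retards both mechanisms: v_R = v/R = 0.002984 m/day, D_R = D/R = 0.03386 m²/day.
Peak time from v_R²t² + 2D_R t − x² = 0: t = (√(D_R² + v_R²x²) − D_R)/v_R².
√(D_R² + v_R²x²) = √(0.03386² + 0.002984² × 48.6²) = 0.1489; v_R² = 8.904e-06.
t = (0.1489 − 0.03386)/8.904e-06 = 12900 days.

12900 days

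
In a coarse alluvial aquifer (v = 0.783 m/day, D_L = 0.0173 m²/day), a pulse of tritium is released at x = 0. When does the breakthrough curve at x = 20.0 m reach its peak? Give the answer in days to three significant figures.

For the 1D instantaneous-source solution, setting ∂C/∂t = 0 at fixed x gives v²t² + 2Dt − x² = 0, so t = (√(D² + v²x²) − D)/v².
√(D² + v²x²) = √(0.0173² + 0.783² × 20.0²) = 15.66; v² = 0.613089.
t = (15.66 − 0.0173)/0.613089 = 25.5 days (vs. the pure-advection estimate x/v = 25.5 d).

25.5 days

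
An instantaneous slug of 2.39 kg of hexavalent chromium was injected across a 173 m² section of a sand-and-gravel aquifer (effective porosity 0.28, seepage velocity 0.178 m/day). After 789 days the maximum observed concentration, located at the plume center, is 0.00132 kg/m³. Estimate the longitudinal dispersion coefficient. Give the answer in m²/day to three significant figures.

0.141 m²/day

At the plume center C_max = M/(n_e·A·√(4πDt)), so D = M²/(4πt·(n_e·A·C_max)²).
n_e·A·C_max = 0.28 × 173 × 0.00132 = 0.06394 kg/m.
D = 2.39²/(4π × 789 × 0.06394²) = 0.141 m²/day.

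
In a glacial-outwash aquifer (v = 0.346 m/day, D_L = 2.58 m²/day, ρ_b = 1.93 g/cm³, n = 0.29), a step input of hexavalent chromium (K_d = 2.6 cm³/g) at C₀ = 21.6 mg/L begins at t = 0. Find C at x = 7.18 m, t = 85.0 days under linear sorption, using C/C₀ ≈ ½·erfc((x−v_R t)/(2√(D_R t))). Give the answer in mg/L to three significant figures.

Retardation factor R = 1 + ρ_b·K_d/n = 1 + 1.93 × 2.6/0.29 = 18.30.
Sorption retards both mechanisms: v_R = v/R = 0.01891 m/day, D_R = D/R = 0.1410 m²/day.
v_R·t = 0.01891 × 85.0 = 1.60735 m; 2√(D_R t) = 6.924 m; argument = (7.18 − 1.60735)/6.924 = 0.8048.
C = C₀ × ½·erfc(0.8048) = 21.6 × 0.1275 = 2.75 mg/L.

2.75 mg/L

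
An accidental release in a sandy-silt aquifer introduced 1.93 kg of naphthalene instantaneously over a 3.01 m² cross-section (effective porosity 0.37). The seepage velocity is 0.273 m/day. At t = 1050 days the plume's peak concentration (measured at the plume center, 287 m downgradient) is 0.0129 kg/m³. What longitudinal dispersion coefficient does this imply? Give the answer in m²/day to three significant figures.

At the plume center C_max = M/(n_e·A·√(4πDt)), so D = M²/(4πt·(n_e·A·C_max)²).
n_e·A·C_max = 0.37 × 3.01 × 0.0129 = 0.01437 kg/m.
D = 1.93²/(4π × 1050 × 0.01437²) = 1.37 m²/day.

1.37 m²/day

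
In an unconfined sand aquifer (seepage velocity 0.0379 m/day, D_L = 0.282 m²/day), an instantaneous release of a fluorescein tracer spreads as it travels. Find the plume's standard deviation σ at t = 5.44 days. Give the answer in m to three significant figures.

1.75 m

Dispersive spreading gives a Gaussian with σ² = 2Dt; advection only shifts the center.
σ = √(2 × 0.282 × 5.44) = 1.75 m.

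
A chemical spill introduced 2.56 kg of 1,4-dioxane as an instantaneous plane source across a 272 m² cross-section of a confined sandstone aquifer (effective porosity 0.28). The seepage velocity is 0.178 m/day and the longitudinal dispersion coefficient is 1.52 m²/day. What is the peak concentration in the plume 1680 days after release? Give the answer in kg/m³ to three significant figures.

The peak of an instantaneous 1D plume sits at x = vt; there the Gaussian factor is 1 and C_max = M/(n_e·A·√(4πDt)), where n_e·A is the pore area the mass is dissolved in.
√(4πDt) = √(4π × 1.52 × 1680) = 179.1 m, so C_max = 2.56/(0.28 × 272 × 179.1) = 0.000188 kg/m³.

0.000188 kg/m³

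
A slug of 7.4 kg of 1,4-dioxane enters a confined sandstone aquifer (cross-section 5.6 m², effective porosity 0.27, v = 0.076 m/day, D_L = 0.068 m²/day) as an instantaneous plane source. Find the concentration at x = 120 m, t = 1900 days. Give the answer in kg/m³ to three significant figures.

For an instantaneous plane source, C(x,t) = M/(n_e·A·√(4πDt)) · exp(−(x−vt)²/(4Dt)), with n_e·A the pore (flow) area.
Plume center vt = 0.076 × 1900 = 144.4 m, so the well at 120 m is 24.4 m upgradient of the peak.
√(4πDt) = 40.29 m, giving peak height M/(n_e·A·√(4πDt)) = 7.4/(0.27 × 5.6 × 40.29) = 0.1215 kg/m³.
(x−vt)²/(4Dt) = (-24.4)²/(4 × 0.068 × 1900) = 1.152; exp(−1.152) = 0.3160.
C = 0.1215 × 0.3160 = 0.0384 kg/m³.

0.0384 kg/m³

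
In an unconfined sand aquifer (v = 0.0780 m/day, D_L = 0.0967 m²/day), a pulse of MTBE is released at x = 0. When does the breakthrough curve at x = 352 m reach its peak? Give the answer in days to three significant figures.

For the 1D instantaneous-source solution, setting ∂C/∂t = 0 at fixed x gives v²t² + 2Dt − x² = 0, so t = (√(D² + v²x²) − D)/v².
√(D² + v²x²) = √(0.0967² + 0.0780² × 352²) = 27.46; v² = 0.006084.
t = (27.46 − 0.0967)/0.006084 = 4500 days (vs. the pure-advection estimate x/v = 4510 d).

4500 days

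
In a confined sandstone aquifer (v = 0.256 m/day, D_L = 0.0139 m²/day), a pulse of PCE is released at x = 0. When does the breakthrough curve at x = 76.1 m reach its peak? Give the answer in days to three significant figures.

297 days

For the 1D instantaneous-source solution, setting ∂C/∂t = 0 at fixed x gives v²t² + 2Dt − x² = 0, so t = (√(D² + v²x²) − D)/v².
√(D² + v²x²) = √(0.0139² + 0.256² × 76.1²) = 19.48; v² = 0.065536.
t = (19.48 − 0.0139)/0.065536 = 297 days (vs. the pure-advection estimate x/v = 297 d).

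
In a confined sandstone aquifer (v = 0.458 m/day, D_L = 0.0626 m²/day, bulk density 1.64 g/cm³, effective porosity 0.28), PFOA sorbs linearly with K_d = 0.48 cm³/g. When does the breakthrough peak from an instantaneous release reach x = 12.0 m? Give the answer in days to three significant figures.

Retardation factor R = 1 + ρ_b·K_d/n = 1 + 1.64 × 0.48/0.28 = 3.811.
Sorption retards both mechanisms: v_R = v/R = 0.1202 m/day, D_R = D/R = 0.01643 m²/day.
Peak time from v_R²t² + 2D_R t − x² = 0: t = (√(D_R² + v_R²x²) − D_R)/v_R².
√(D_R² + v_R²x²) = √(0.01643² + 0.1202² × 12.0²) = 1.442; v_R² = 0.01445.
t = (1.442 − 0.01643)/0.01445 = 98.7 days.

98.7 days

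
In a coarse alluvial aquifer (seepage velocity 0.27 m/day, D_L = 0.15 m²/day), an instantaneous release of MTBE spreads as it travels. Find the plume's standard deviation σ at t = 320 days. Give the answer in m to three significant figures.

9.80 m

Dispersive spreading gives a Gaussian with σ² = 2Dt; advection only shifts the center.
σ = √(2 × 0.15 × 320) = 9.80 m.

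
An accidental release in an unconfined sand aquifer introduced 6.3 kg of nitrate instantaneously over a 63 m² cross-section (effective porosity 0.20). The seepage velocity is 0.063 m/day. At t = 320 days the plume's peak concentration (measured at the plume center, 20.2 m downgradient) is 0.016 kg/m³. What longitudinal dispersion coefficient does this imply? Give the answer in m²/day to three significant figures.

0.243 m²/day

At the plume center C_max = M/(n_e·A·√(4πDt)), so D = M²/(4πt·(n_e·A·C_max)²).
n_e·A·C_max = 0.20 × 63 × 0.016 = 0.2016 kg/m.
D = 6.3²/(4π × 320 × 0.2016²) = 0.243 m²/day.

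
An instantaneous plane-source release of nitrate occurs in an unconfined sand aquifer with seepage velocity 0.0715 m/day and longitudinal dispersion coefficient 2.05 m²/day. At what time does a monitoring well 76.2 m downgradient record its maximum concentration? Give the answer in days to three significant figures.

738 days

For the 1D instantaneous-source solution, setting ∂C/∂t = 0 at fixed x gives v²t² + 2Dt − x² = 0, so t = (√(D² + v²x²) − D)/v².
√(D² + v²x²) = √(2.05² + 0.0715² × 76.2²) = 5.821; v² = 0.00511225.
t = (5.821 − 2.05)/0.00511225 = 738 days (vs. the pure-advection estimate x/v = 1070 d).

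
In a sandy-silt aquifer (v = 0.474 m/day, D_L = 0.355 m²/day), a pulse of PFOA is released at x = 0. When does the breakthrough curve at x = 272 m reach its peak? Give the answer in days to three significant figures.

For the 1D instantaneous-source solution, setting ∂C/∂t = 0 at fixed x gives v²t² + 2Dt − x² = 0, so t = (√(D² + v²x²) − D)/v².
√(D² + v²x²) = √(0.355² + 0.474² × 272²) = 128.9; v² = 0.224676.
t = (128.9 − 0.355)/0.224676 = 572 days (vs. the pure-advection estimate x/v = 574 d).

572 days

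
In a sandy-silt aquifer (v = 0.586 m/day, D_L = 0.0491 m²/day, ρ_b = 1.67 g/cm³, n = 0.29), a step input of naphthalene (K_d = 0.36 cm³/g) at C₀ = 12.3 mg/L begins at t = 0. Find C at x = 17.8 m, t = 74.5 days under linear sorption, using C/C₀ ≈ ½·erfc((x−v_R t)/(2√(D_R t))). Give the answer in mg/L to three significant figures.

Retardation factor R = 1 + ρ_b·K_d/n = 1 + 1.67 × 0.36/0.29 = 3.073.
Sorption retards both mechanisms: v_R = v/R = 0.1907 m/day, D_R = D/R = 0.01598 m²/day.
v_R·t = 0.1907 × 74.5 = 14.20715 m; 2√(D_R t) = 2.182 m; argument = (17.8 − 14.20715)/2.182 = 1.647.
C = C₀ × ½·erfc(1.647) = 12.3 × 0.009924 = 0.122 mg/L.

0.122 mg/L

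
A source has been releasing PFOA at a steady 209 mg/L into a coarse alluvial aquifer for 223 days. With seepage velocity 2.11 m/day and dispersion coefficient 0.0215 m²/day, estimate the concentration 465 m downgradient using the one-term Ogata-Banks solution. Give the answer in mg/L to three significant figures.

201 mg/L

For a continuous step input, C/C₀ ≈ ½·erfc((x−vt)/(2√(Dt))).
vt = 2.11 × 223 = 470.53 m and 2√(Dt) = 2√(0.0215 × 223) = 4.379 m.
Argument (x−vt)/(2√(Dt)) = (465 − 470.53)/4.379 = -1.263; ½·erfc(-1.263) = 0.9630.
C = 209 × 0.9630 = 201 mg/L.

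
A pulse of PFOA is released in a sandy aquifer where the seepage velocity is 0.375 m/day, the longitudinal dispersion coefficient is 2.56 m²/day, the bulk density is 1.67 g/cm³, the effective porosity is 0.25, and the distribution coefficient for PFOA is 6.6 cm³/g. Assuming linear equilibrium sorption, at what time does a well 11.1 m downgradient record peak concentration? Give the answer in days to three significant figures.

746 days

Retardation factor R = 1 + ρ_b·K_d/n = 1 + 1.67 × 6.6/0.25 = 45.09.
Sorption retards both mechanisms: v_R = v/R = 0.008317 m/day, D_R = D/R = 0.05678 m²/day.
Peak time from v_R²t² + 2D_R t − x² = 0: t = (√(D_R² + v_R²x²) − D_R)/v_R².
√(D_R² + v_R²x²) = √(0.05678² + 0.008317² × 11.1²) = 0.1084; v_R² = 6.917e-05.
t = (0.1084 − 0.05678)/6.917e-05 = 746 days.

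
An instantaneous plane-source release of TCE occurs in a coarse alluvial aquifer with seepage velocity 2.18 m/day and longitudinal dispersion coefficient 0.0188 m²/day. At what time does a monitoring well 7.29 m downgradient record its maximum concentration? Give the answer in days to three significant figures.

3.34 days

For the 1D instantaneous-source solution, setting ∂C/∂t = 0 at fixed x gives v²t² + 2Dt − x² = 0, so t = (√(D² + v²x²) − D)/v².
√(D² + v²x²) = √(0.0188² + 2.18² × 7.29²) = 15.89; v² = 4.7524.
t = (15.89 − 0.0188)/4.7524 = 3.34 days (vs. the pure-advection estimate x/v = 3.34 d).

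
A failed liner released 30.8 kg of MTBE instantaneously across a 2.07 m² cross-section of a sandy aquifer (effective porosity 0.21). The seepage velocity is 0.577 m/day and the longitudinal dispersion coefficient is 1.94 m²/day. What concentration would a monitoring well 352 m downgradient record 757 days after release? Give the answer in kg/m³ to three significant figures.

For an instantaneous plane source, C(x,t) = M/(n_e·A·√(4πDt)) · exp(−(x−vt)²/(4Dt)), with n_e·A the pore (flow) area.
Plume center vt = 0.577 × 757 = 436.789 m, so the well at 352 m is 84.789 m upgradient of the peak.
√(4πDt) = 135.8 m, giving peak height M/(n_e·A·√(4πDt)) = 30.8/(0.21 × 2.07 × 135.8) = 0.5217 kg/m³.
(x−vt)²/(4Dt) = (-84.789)²/(4 × 1.94 × 757) = 1.224; exp(−1.224) = 0.2941.
C = 0.5217 × 0.2941 = 0.153 kg/m³.

0.153 kg/m³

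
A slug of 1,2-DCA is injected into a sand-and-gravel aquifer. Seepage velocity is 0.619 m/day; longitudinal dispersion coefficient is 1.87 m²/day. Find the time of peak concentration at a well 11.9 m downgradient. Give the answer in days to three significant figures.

15.0 days

For the 1D instantaneous-source solution, setting ∂C/∂t = 0 at fixed x gives v²t² + 2Dt − x² = 0, so t = (√(D² + v²x²) − D)/v².
√(D² + v²x²) = √(1.87² + 0.619² × 11.9²) = 7.600; v² = 0.383161.
t = (7.600 − 1.87)/0.383161 = 15.0 days (vs. the pure-advection estimate x/v = 19.2 d).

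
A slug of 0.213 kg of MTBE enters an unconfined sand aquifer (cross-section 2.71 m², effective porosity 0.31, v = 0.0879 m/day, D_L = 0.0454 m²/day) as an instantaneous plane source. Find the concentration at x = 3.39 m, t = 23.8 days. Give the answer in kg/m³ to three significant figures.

For an instantaneous plane source, C(x,t) = M/(n_e·A·√(4πDt)) · exp(−(x−vt)²/(4Dt)), with n_e·A the pore (flow) area.
Plume center vt = 0.0879 × 23.8 = 2.09202 m, so the well at 3.39 m is 1.29798 m downgradient of the peak.
√(4πDt) = 3.685 m, giving peak height M/(n_e·A·√(4πDt)) = 0.213/(0.31 × 2.71 × 3.685) = 0.06880 kg/m³.
(x−vt)²/(4Dt) = (1.29798)²/(4 × 0.0454 × 23.8) = 0.3898; exp(−0.3898) = 0.6772.
C = 0.06880 × 0.6772 = 0.0466 kg/m³.

0.0466 kg/m³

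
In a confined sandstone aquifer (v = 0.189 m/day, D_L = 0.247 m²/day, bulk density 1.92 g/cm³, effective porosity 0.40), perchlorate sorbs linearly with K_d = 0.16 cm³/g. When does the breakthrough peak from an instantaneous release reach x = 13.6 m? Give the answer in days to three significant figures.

116 days

Retardation factor R = 1 + ρ_b·K_d/n = 1 + 1.92 × 0.16/0.40 = 1.768.
Sorption retards both mechanisms: v_R = v/R = 0.1069 m/day, D_R = D/R = 0.1397 m²/day.
Peak time from v_R²t² + 2D_R t − x² = 0: t = (√(D_R² + v_R²x²) − D_R)/v_R².
√(D_R² + v_R²x²) = √(0.1397² + 0.1069² × 13.6²) = 1.461; v_R² = 0.01143.
t = (1.461 − 0.1397)/0.01143 = 116 days.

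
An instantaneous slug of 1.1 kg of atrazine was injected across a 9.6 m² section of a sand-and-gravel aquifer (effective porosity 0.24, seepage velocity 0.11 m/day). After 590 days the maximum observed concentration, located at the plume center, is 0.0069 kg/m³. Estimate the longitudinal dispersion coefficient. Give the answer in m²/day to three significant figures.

0.646 m²/day

At the plume center C_max = M/(n_e·A·√(4πDt)), so D = M²/(4πt·(n_e·A·C_max)²).
n_e·A·C_max = 0.24 × 9.6 × 0.0069 = 0.01590 kg/m.
D = 1.1²/(4π × 590 × 0.01590²) = 0.646 m²/day.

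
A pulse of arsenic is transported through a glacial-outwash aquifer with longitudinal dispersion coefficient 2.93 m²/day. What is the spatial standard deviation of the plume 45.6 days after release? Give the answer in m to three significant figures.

16.3 m

Dispersive spreading gives a Gaussian with σ² = 2Dt; advection only shifts the center.
σ = √(2 × 2.93 × 45.6) = 16.3 m.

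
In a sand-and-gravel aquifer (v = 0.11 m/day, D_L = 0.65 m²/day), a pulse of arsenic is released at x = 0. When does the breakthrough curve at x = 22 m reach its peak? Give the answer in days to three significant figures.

153 days

For the 1D instantaneous-source solution, setting ∂C/∂t = 0 at fixed x gives v²t² + 2Dt − x² = 0, so t = (√(D² + v²x²) − D)/v².
√(D² + v²x²) = √(0.65² + 0.11² × 22²) = 2.506; v² = 0.0121.
t = (2.506 − 0.65)/0.0121 = 153 days (vs. the pure-advection estimate x/v = 200 d).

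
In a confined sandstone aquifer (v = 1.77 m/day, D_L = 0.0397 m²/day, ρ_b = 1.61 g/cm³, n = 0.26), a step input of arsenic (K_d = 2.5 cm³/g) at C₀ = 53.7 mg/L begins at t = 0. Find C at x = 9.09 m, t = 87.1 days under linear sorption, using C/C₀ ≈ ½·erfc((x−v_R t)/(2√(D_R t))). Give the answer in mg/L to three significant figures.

Retardation factor R = 1 + ρ_b·K_d/n = 1 + 1.61 × 2.5/0.26 = 16.48.
Sorption retards both mechanisms: v_R = v/R = 0.1074 m/day, D_R = D/R = 0.002409 m²/day.
v_R·t = 0.1074 × 87.1 = 9.35454 m; 2√(D_R t) = 0.9161 m; argument = (9.09 − 9.35454)/0.9161 = -0.2888.
C = C₀ × ½·erfc(-0.2888) = 53.7 × 0.6585 = 35.4 mg/L.

35.4 mg/L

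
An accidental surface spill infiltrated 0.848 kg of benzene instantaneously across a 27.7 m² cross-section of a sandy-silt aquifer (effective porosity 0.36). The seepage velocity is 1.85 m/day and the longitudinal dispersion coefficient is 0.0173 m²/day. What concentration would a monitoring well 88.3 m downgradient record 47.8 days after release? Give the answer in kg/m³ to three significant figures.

For an instantaneous plane source, C(x,t) = M/(n_e·A·√(4πDt)) · exp(−(x−vt)²/(4Dt)), with n_e·A the pore (flow) area.
Plume center vt = 1.85 × 47.8 = 88.43 m, so the well at 88.3 m is 0.13 m upgradient of the peak.
√(4πDt) = 3.224 m, giving peak height M/(n_e·A·√(4πDt)) = 0.848/(0.36 × 27.7 × 3.224) = 0.02638 kg/m³.
(x−vt)²/(4Dt) = (-0.13)²/(4 × 0.0173 × 47.8) = 0.005109; exp(−0.005109) = 0.9949.
C = 0.02638 × 0.9949 = 0.0262 kg/m³.

0.0262 kg/m³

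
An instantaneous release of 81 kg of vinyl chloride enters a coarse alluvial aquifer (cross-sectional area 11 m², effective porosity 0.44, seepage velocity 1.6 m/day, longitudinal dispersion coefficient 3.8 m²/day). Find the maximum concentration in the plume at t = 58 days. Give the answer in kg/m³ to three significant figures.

0.318 kg/m³

The peak of an instantaneous 1D plume sits at x = vt; there the Gaussian factor is 1 and C_max = M/(n_e·A·√(4πDt)), where n_e·A is the pore area the mass is dissolved in.
√(4πDt) = √(4π × 3.8 × 58) = 52.63 m, so C_max = 81/(0.44 × 11 × 52.63) = 0.318 kg/m³.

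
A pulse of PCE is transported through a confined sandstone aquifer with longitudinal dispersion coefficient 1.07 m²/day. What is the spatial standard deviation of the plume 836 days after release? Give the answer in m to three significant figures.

42.3 m

Dispersive spreading gives a Gaussian with σ² = 2Dt; advection only shifts the center.
σ = √(2 × 1.07 × 836) = 42.3 m.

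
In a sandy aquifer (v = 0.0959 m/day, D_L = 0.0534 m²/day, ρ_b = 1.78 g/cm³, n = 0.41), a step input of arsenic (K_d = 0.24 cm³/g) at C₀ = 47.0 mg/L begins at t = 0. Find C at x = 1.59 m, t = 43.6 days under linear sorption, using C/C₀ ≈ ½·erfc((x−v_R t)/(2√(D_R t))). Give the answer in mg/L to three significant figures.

29.1 mg/L

Retardation factor R = 1 + ρ_b·K_d/n = 1 + 1.78 × 0.24/0.41 = 2.042.
Sorption retards both mechanisms: v_R = v/R = 0.04696 m/day, D_R = D/R = 0.02615 m²/day.
v_R·t = 0.04696 × 43.6 = 2.047456 m; 2√(D_R t) = 2.136 m; argument = (1.59 − 2.047456)/2.136 = -0.2142.
C = C₀ × ½·erfc(-0.2142) = 47.0 × 0.6190 = 29.1 mg/L.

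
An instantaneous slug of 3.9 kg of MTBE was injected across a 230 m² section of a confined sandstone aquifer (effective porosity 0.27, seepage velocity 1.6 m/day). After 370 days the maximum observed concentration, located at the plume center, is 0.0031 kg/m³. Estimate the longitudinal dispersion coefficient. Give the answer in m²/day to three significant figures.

0.0883 m²/day

At the plume center C_max = M/(n_e·A·√(4πDt)), so D = M²/(4πt·(n_e·A·C_max)²).
n_e·A·C_max = 0.27 × 230 × 0.0031 = 0.1925 kg/m.
D = 3.9²/(4π × 370 × 0.1925²) = 0.0883 m²/day.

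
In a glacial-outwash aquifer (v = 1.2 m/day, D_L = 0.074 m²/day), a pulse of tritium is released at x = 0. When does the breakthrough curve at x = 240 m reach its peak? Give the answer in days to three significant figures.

200 days

For the 1D instantaneous-source solution, setting ∂C/∂t = 0 at fixed x gives v²t² + 2Dt − x² = 0, so t = (√(D² + v²x²) − D)/v².
√(D² + v²x²) = √(0.074² + 1.2² × 240²) = 288.0; v² = 1.44.
t = (288.0 − 0.074)/1.44 = 200 days (vs. the pure-advection estimate x/v = 200 d).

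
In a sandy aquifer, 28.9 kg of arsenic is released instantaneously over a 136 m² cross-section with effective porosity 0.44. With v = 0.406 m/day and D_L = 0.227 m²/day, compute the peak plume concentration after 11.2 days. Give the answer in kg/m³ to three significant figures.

0.0854 kg/m³

The peak of an instantaneous 1D plume sits at x = vt; there the Gaussian factor is 1 and C_max = M/(n_e·A·√(4πDt)), where n_e·A is the pore area the mass is dissolved in.
√(4πDt) = √(4π × 0.227 × 11.2) = 5.652 m, so C_max = 28.9/(0.44 × 136 × 5.652) = 0.0854 kg/m³.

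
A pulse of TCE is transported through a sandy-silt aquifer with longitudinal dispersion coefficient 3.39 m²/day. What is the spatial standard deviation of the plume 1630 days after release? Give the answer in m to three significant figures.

105 m

Dispersive spreading gives a Gaussian with σ² = 2Dt; advection only shifts the center.
σ = √(2 × 3.39 × 1630) = 105 m.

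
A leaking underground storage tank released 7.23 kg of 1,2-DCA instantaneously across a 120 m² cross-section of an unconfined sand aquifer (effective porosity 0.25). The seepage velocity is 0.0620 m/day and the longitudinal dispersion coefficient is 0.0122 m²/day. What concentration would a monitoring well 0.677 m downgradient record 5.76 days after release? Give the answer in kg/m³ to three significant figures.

0.178 kg/m³

For an instantaneous plane source, C(x,t) = M/(n_e·A·√(4πDt)) · exp(−(x−vt)²/(4Dt)), with n_e·A the pore (flow) area.
Plume center vt = 0.0620 × 5.76 = 0.35712 m, so the well at 0.677 m is 0.31988 m downgradient of the peak.
√(4πDt) = 0.9397 m, giving peak height M/(n_e·A·√(4πDt)) = 7.23/(0.25 × 120 × 0.9397) = 0.2565 kg/m³.
(x−vt)²/(4Dt) = (0.31988)²/(4 × 0.0122 × 5.76) = 0.3640; exp(−0.3640) = 0.6949.
C = 0.2565 × 0.6949 = 0.178 kg/m³.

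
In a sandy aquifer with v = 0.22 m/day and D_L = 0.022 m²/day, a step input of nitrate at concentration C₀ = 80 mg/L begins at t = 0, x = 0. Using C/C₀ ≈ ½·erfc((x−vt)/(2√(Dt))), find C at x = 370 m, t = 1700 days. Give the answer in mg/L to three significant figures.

For a continuous step input, C/C₀ ≈ ½·erfc((x−vt)/(2√(Dt))).
vt = 0.22 × 1700 = 374 m and 2√(Dt) = 2√(0.022 × 1700) = 12.23 m.
Argument (x−vt)/(2√(Dt)) = (370 − 374)/12.23 = -0.3271; ½·erfc(-0.3271) = 0.6782.
C = 80 × 0.6782 = 54.3 mg/L.

54.3 mg/L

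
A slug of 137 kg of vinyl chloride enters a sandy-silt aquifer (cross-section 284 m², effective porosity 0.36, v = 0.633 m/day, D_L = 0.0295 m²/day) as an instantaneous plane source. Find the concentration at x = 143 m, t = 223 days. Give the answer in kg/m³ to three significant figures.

For an instantaneous plane source, C(x,t) = M/(n_e·A·√(4πDt)) · exp(−(x−vt)²/(4Dt)), with n_e·A the pore (flow) area.
Plume center vt = 0.633 × 223 = 141.159 m, so the well at 143 m is 1.841 m downgradient of the peak.
√(4πDt) = 9.092 m, giving peak height M/(n_e·A·√(4πDt)) = 137/(0.36 × 284 × 9.092) = 0.1474 kg/m³.
(x−vt)²/(4Dt) = (1.841)²/(4 × 0.0295 × 223) = 0.1288; exp(−0.1288) = 0.8791.
C = 0.1474 × 0.8791 = 0.130 kg/m³.

0.130 kg/m³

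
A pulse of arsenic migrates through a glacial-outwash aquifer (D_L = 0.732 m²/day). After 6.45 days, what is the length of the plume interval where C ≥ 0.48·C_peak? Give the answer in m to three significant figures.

The plume is Gaussian with σ = √(2Dt) = √(2 × 0.732 × 6.45) = 3.073 m.
C/C_peak = exp(−Δx²/(2σ²)) = 0.48 ⇒ Δx = σ·√(−2 ln 0.48) = 3.073 × 1.212 = 3.724 m.
Width = 2Δx = 7.45 m.

7.45 m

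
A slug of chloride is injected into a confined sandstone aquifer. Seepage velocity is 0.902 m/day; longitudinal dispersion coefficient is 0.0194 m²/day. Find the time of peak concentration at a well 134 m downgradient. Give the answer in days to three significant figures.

For the 1D instantaneous-source solution, setting ∂C/∂t = 0 at fixed x gives v²t² + 2Dt − x² = 0, so t = (√(D² + v²x²) − D)/v².
√(D² + v²x²) = √(0.0194² + 0.902² × 134²) = 120.9; v² = 0.813604.
t = (120.9 − 0.0194)/0.813604 = 149 days (vs. the pure-advection estimate x/v = 149 d).

149 days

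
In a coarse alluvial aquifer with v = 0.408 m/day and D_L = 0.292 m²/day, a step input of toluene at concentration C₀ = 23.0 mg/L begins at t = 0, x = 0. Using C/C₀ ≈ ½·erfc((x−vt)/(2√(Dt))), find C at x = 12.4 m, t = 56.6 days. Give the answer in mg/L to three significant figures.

22.3 mg/L

For a continuous step input, C/C₀ ≈ ½·erfc((x−vt)/(2√(Dt))).
vt = 0.408 × 56.6 = 23.0928 m and 2√(Dt) = 2√(0.292 × 56.6) = 8.131 m.
Argument (x−vt)/(2√(Dt)) = (12.4 − 23.0928)/8.131 = -1.315; ½·erfc(-1.315) = 0.9685.
C = 23.0 × 0.9685 = 22.3 mg/L.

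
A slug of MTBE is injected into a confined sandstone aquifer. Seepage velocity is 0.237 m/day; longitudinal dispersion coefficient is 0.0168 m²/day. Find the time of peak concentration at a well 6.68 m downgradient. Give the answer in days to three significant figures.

27.9 days

For the 1D instantaneous-source solution, setting ∂C/∂t = 0 at fixed x gives v²t² + 2Dt − x² = 0, so t = (√(D² + v²x²) − D)/v².
√(D² + v²x²) = √(0.0168² + 0.237² × 6.68²) = 1.583; v² = 0.056169.
t = (1.583 − 0.0168)/0.056169 = 27.9 days (vs. the pure-advection estimate x/v = 28.2 d).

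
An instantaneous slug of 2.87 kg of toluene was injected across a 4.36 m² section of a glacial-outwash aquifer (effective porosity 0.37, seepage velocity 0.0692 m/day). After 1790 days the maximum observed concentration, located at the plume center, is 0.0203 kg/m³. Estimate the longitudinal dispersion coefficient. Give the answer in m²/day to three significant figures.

At the plume center C_max = M/(n_e·A·√(4πDt)), so D = M²/(4πt·(n_e·A·C_max)²).
n_e·A·C_max = 0.37 × 4.36 × 0.0203 = 0.03275 kg/m.
D = 2.87²/(4π × 1790 × 0.03275²) = 0.341 m²/day.

0.341 m²/day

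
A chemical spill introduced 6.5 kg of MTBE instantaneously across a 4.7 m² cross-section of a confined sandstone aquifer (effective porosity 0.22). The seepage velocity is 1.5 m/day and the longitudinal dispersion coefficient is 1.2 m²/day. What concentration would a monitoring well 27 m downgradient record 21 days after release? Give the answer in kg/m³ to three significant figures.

For an instantaneous plane source, C(x,t) = M/(n_e·A·√(4πDt)) · exp(−(x−vt)²/(4Dt)), with n_e·A the pore (flow) area.
Plume center vt = 1.5 × 21 = 31.5 m, so the well at 27 m is 4.5 m upgradient of the peak.
√(4πDt) = 17.80 m, giving peak height M/(n_e·A·√(4πDt)) = 6.5/(0.22 × 4.7 × 17.80) = 0.3532 kg/m³.
(x−vt)²/(4Dt) = (-4.5)²/(4 × 1.2 × 21) = 0.2009; exp(−0.2009) = 0.8180.
C = 0.3532 × 0.8180 = 0.289 kg/m³.

0.289 kg/m³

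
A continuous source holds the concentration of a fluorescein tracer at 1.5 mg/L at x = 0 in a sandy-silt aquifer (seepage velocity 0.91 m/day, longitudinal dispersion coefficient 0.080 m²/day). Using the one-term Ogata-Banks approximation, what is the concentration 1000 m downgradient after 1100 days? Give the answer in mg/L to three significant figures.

0.795 mg/L

For a continuous step input, C/C₀ ≈ ½·erfc((x−vt)/(2√(Dt))).
vt = 0.91 × 1100 = 1001 m and 2√(Dt) = 2√(0.080 × 1100) = 18.76 m.
Argument (x−vt)/(2√(Dt)) = (1000 − 1001)/18.76 = -0.05330; ½·erfc(-0.05330) = 0.5300.
C = 1.5 × 0.5300 = 0.795 mg/L.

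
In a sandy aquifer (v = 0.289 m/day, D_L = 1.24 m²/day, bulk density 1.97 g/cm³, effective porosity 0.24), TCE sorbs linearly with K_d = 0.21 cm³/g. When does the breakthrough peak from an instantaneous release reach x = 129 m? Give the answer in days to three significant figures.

1180 days

Retardation factor R = 1 + ρ_b·K_d/n = 1 + 1.97 × 0.21/0.24 = 2.724.
Sorption retards both mechanisms: v_R = v/R = 0.1061 m/day, D_R = D/R = 0.4552 m²/day.
Peak time from v_R²t² + 2D_R t − x² = 0: t = (√(D_R² + v_R²x²) − D_R)/v_R².
√(D_R² + v_R²x²) = √(0.4552² + 0.1061² × 129²) = 13.69; v_R² = 0.01126.
t = (13.69 − 0.4552)/0.01126 = 1180 days.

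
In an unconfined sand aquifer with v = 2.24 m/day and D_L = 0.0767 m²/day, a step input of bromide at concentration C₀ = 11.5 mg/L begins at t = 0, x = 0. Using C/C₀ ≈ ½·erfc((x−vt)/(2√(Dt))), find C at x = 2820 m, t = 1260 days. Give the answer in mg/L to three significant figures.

For a continuous step input, C/C₀ ≈ ½·erfc((x−vt)/(2√(Dt))).
vt = 2.24 × 1260 = 2822.4 m and 2√(Dt) = 2√(0.0767 × 1260) = 19.66 m.
Argument (x−vt)/(2√(Dt)) = (2820 − 2822.4)/19.66 = -0.1221; ½·erfc(-0.1221) = 0.5685.
C = 11.5 × 0.5685 = 6.54 mg/L.

6.54 mg/L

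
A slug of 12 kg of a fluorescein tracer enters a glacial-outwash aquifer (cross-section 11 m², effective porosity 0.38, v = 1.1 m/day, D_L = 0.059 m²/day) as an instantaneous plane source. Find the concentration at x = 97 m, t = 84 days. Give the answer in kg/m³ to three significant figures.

0.125 kg/m³

For an instantaneous plane source, C(x,t) = M/(n_e·A·√(4πDt)) · exp(−(x−vt)²/(4Dt)), with n_e·A the pore (flow) area.
Plume center vt = 1.1 × 84 = 92.4 m, so the well at 97 m is 4.6 m downgradient of the peak.
√(4πDt) = 7.892 m, giving peak height M/(n_e·A·√(4πDt)) = 12/(0.38 × 11 × 7.892) = 0.3638 kg/m³.
(x−vt)²/(4Dt) = (4.6)²/(4 × 0.059 × 84) = 1.067; exp(−1.067) = 0.3440.
C = 0.3638 × 0.3440 = 0.125 kg/m³.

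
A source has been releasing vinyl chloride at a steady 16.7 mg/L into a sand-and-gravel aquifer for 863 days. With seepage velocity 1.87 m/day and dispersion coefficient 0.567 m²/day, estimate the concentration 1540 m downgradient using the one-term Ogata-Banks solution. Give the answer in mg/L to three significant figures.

For a continuous step input, C/C₀ ≈ ½·erfc((x−vt)/(2√(Dt))).
vt = 1.87 × 863 = 1613.81 m and 2√(Dt) = 2√(0.567 × 863) = 44.24 m.
Argument (x−vt)/(2√(Dt)) = (1540 − 1613.81)/44.24 = -1.668; ½·erfc(-1.668) = 0.9908.
C = 16.7 × 0.9908 = 16.5 mg/L.

16.5 mg/L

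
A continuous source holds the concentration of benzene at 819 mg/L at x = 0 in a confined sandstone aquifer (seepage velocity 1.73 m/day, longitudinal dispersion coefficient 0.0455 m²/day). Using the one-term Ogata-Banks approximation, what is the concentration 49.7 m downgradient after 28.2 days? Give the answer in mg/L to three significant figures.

For a continuous step input, C/C₀ ≈ ½·erfc((x−vt)/(2√(Dt))).
vt = 1.73 × 28.2 = 48.786 m and 2√(Dt) = 2√(0.0455 × 28.2) = 2.265 m.
Argument (x−vt)/(2√(Dt)) = (49.7 − 48.786)/2.265 = 0.4035; ½·erfc(0.4035) = 0.2841.
C = 819 × 0.2841 = 233 mg/L.

233 mg/L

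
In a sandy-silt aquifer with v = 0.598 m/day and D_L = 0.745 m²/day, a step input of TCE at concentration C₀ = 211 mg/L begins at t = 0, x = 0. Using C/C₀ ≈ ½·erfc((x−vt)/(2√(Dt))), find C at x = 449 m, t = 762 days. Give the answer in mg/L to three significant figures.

For a continuous step input, C/C₀ ≈ ½·erfc((x−vt)/(2√(Dt))).
vt = 0.598 × 762 = 455.676 m and 2√(Dt) = 2√(0.745 × 762) = 47.65 m.
Argument (x−vt)/(2√(Dt)) = (449 − 455.676)/47.65 = -0.1401; ½·erfc(-0.1401) = 0.5785.
C = 211 × 0.5785 = 122 mg/L.

122 mg/L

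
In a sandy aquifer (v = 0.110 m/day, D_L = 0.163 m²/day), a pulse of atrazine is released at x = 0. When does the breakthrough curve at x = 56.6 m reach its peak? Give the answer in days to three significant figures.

501 days

For the 1D instantaneous-source solution, setting ∂C/∂t = 0 at fixed x gives v²t² + 2Dt − x² = 0, so t = (√(D² + v²x²) − D)/v².
√(D² + v²x²) = √(0.163² + 0.110² × 56.6²) = 6.228; v² = 0.0121.
t = (6.228 − 0.163)/0.0121 = 501 days (vs. the pure-advection estimate x/v = 515 d).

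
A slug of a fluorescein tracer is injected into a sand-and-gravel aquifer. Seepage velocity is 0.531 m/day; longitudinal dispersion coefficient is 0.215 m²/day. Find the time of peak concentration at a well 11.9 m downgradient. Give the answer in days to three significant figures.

21.7 days

For the 1D instantaneous-source solution, setting ∂C/∂t = 0 at fixed x gives v²t² + 2Dt − x² = 0, so t = (√(D² + v²x²) − D)/v².
√(D² + v²x²) = √(0.215² + 0.531² × 11.9²) = 6.323; v² = 0.281961.
t = (6.323 − 0.215)/0.281961 = 21.7 days (vs. the pure-advection estimate x/v = 22.4 d).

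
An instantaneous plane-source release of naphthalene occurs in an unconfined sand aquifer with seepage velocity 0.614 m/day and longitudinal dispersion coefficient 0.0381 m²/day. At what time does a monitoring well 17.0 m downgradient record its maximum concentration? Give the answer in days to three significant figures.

For the 1D instantaneous-source solution, setting ∂C/∂t = 0 at fixed x gives v²t² + 2Dt − x² = 0, so t = (√(D² + v²x²) − D)/v².
√(D² + v²x²) = √(0.0381² + 0.614² × 17.0²) = 10.44; v² = 0.376996.
t = (10.44 − 0.0381)/0.376996 = 27.6 days (vs. the pure-advection estimate x/v = 27.7 d).

27.6 days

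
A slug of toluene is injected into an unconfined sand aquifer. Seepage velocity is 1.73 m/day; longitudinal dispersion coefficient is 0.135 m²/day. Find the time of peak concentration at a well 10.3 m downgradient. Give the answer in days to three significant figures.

5.91 days

For the 1D instantaneous-source solution, setting ∂C/∂t = 0 at fixed x gives v²t² + 2Dt − x² = 0, so t = (√(D² + v²x²) − D)/v².
√(D² + v²x²) = √(0.135² + 1.73² × 10.3²) = 17.82; v² = 2.9929.
t = (17.82 − 0.135)/2.9929 = 5.91 days (vs. the pure-advection estimate x/v = 5.95 d).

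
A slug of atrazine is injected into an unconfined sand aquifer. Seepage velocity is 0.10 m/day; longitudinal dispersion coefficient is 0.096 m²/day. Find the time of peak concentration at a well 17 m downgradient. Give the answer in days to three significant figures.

For the 1D instantaneous-source solution, setting ∂C/∂t = 0 at fixed x gives v²t² + 2Dt − x² = 0, so t = (√(D² + v²x²) − D)/v².
√(D² + v²x²) = √(0.096² + 0.10² × 17²) = 1.703; v² = 0.01.
t = (1.703 − 0.096)/0.01 = 161 days (vs. the pure-advection estimate x/v = 170 d).

161 days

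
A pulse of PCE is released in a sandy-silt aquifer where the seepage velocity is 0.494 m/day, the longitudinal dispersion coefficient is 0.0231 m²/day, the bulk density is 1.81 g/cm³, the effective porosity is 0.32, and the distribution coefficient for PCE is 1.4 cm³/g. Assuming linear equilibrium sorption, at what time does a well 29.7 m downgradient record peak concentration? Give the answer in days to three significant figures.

Retardation factor R = 1 + ρ_b·K_d/n = 1 + 1.81 × 1.4/0.32 = 8.919.
Sorption retards both mechanisms: v_R = v/R = 0.05539 m/day, D_R = D/R = 0.002590 m²/day.
Peak time from v_R²t² + 2D_R t − x² = 0: t = (√(D_R² + v_R²x²) − D_R)/v_R².
√(D_R² + v_R²x²) = √(0.002590² + 0.05539² × 29.7²) = 1.645; v_R² = 0.003068.
t = (1.645 − 0.002590)/0.003068 = 535 days.

535 days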